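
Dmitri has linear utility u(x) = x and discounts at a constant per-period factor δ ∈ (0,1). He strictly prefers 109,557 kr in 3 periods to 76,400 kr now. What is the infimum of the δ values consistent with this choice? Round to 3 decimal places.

δ > 0.887

The preference means 76400 < δ^3·109557.
Dividing by 109557: δ^3 > 0.69735. Both sides are positive, so the cube root keeps the direction.
δ > 0.69735^(1/3) = 0.887.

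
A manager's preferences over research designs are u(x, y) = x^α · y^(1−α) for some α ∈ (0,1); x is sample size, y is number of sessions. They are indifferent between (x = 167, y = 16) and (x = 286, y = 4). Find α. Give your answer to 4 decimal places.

Set the two utilities equal: 167^α·16^(1−α) = 286^α·4^(1−α).
(167/286)^α = (4/16)^(1−α); take logs: α·ln(167/286) = (1−α)·ln(4/16), i.e. α·-0.5379980 = (1−α)·-1.3862944.
With A = -0.5379980 and B = -1.3862944: α·A = (1−α)·B, so α = B/(A+B) = -1.3862944/-1.9242924 ≈ 0.7204.

α ≈ 0.7204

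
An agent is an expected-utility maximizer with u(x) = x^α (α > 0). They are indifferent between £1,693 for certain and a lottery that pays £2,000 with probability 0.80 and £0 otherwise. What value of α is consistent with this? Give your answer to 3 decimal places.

α ≈ 1.339

The lottery's expected utility is 0.80·u(2000) + 0.20·u(0) = 0.80·2000^α (since u(0) = 0 for α > 0).
Indifference: 1693^α = 0.80·2000^α, so (1693/2000)^α = 0.80.
α = ln(0.80) / ln(1693/2000) = -0.223144/-0.166645 ≈ 1.339.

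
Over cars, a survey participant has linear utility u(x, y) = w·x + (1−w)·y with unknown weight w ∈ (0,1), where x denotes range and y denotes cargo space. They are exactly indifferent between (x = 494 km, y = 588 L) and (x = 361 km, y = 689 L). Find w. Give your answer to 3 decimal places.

u(494,588) = u(361,689) means w·494 + (1−w)·588 = w·361 + (1−w)·689.
Rearranging, 133·w − 101·(1−w) = 0.
So w/(1−w) = 101/133 = 0.7594, giving w = 101/(133+101) = 0.432.

w = 0.432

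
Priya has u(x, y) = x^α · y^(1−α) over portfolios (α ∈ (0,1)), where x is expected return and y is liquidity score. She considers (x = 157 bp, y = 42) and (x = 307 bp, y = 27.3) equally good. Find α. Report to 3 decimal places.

Indifference: 157^α · 42^(1−α) = 307^α · 27.3^(1−α).
Taking logs: α·ln 157 + (1−α)·ln 42 = α·ln 307 + (1−α)·ln 27.3, i.e. α·-0.670602 = (1−α)·-0.430783.
With A = -0.670602 and B = -0.430783: α·A = (1−α)·B, so α = B/(A+B) = -0.430783/-1.101385 ≈ 0.391.

α ≈ 0.391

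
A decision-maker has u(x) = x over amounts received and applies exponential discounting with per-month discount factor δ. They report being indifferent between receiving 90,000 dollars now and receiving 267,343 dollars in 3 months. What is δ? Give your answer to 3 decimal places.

The payoff in 3 months is discounted by δ^3, so u(90000) = δ^3·u(267343) and δ^3 = u(90000)/u(267343).
With u(x) = x: δ^3 = 90000/267343 = 0.33665.
So δ = 0.33665^(1/3) ≈ 0.696.

δ ≈ 0.696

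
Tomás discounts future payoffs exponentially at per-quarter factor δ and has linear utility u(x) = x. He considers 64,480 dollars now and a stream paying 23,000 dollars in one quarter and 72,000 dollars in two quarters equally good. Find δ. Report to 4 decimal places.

δ ≈ 0.8000

The stream is worth 23000δ + 72000δ² today, so 23000δ + 72000δ² = 64480.
Rearranged: 72000δ² + 23000δ − 64480 = 0.
By the quadratic formula (taking the positive root), δ = (−23000 + √19099240000.00) / 144000 ≈ 0.8000.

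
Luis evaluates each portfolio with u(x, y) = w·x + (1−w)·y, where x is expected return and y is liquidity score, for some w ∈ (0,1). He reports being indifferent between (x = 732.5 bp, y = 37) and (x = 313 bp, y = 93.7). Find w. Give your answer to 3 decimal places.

Equating utilities: w·732.5 + (1−w)·37 = w·313 + (1−w)·93.7.
Rearranging, 419.5·w − 56.7·(1−w) = 0.
Hence w = 56.7/(419.5+56.7) = 56.7/476.2 = 0.119.

w = 0.119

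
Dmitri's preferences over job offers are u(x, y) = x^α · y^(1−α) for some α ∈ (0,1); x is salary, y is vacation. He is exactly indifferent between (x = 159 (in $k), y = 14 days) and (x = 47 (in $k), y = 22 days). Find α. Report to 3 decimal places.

α ≈ 0.271

The Cobb–Douglas utilities coincide, so 159^α·14^(1−α) = 47^α·22^(1−α).
Taking logs: α·ln 159 + (1−α)·ln 14 = α·ln 47 + (1−α)·ln 22, i.e. α·1.218757 = (1−α)·0.451985.
So α/(1−α) = (0.451985)/(1.218757) = 0.370857, and α = 0.370857/1.370857 ≈ 0.271.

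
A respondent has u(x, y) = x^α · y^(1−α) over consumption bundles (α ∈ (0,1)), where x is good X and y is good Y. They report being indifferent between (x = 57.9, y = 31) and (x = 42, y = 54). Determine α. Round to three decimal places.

Indifference: 57.9^α · 31^(1−α) = 42^α · 54^(1−α).
(57.9/42)^α = (54/31)^(1−α); take logs: α·ln(57.9/42) = (1−α)·ln(54/31), i.e. α·0.321048 = (1−α)·0.554997.
So α/(1−α) = (0.554997)/(0.321048) = 1.728704, and α = 1.728704/2.728704 ≈ 0.634.

α ≈ 0.634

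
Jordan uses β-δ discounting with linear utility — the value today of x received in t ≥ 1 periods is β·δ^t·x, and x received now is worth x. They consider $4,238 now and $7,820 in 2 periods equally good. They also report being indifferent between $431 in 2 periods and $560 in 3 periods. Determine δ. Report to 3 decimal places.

Both payoffs in the second observation are in the future, so β drops out: δ^2·431 = δ^3·560 ⇒ δ = 431/560 = 0.76964.

δ ≈ 0.770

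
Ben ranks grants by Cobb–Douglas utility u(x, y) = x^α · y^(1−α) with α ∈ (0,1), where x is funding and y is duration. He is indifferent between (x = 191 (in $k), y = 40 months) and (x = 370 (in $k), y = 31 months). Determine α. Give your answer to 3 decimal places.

Set the two utilities equal: 191^α·40^(1−α) = 370^α·31^(1−α).
(191/370)^α = (31/40)^(1−α); take logs: α·ln(191/370) = (1−α)·ln(31/40), i.e. α·-0.661230 = (1−α)·-0.254892.
With A = -0.661230 and B = -0.254892: α·A = (1−α)·B, so α = B/(A+B) = -0.254892/-0.916122 ≈ 0.278.

α ≈ 0.278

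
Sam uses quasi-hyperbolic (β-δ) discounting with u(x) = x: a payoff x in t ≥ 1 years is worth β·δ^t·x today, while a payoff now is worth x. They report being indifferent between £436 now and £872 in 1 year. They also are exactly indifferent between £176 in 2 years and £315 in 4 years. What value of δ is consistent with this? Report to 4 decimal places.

δ ≈ 0.7475

The second indifference involves only future payoffs, so β cancels: β·δ^2·176 = β·δ^4·315, giving δ^2 = 176/315 = 0.55873, so δ = 0.74748.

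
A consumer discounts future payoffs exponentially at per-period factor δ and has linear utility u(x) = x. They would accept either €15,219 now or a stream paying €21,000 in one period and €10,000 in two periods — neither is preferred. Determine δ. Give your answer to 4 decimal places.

δ ≈ 0.5700

Present value of the stream is 21000·δ + 10000·δ². Indifference gives 21000δ + 10000δ² = 15219.
That is, 10000δ² + 21000δ − 15219 = 0, a quadratic in δ.
By the quadratic formula (taking the positive root), δ = (−21000 + √1049760000.00) / 20000 ≈ 0.5700.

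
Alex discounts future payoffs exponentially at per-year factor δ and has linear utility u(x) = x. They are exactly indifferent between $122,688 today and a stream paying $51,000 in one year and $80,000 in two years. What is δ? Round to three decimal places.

Present value of the stream is 51000·δ + 80000·δ². Indifference gives 51000δ + 80000δ² = 122688.
So 80000δ² + 51000δ − 122688 = 0.
By the quadratic formula (taking the positive root), δ = (−51000 + √41861160000.00) / 160000 ≈ 0.960.

δ ≈ 0.960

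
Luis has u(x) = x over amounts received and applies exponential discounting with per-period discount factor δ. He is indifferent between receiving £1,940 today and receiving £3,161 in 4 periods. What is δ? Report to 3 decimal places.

The payoff in 4 periods is discounted by δ^4, so u(1940) = δ^4·u(3161) and δ^4 = u(1940)/u(3161).
With u(x) = x: δ^4 = 1940/3161 = 0.61373.
Hence δ = (0.61373)^(1/4) = 0.88510.

δ ≈ 0.885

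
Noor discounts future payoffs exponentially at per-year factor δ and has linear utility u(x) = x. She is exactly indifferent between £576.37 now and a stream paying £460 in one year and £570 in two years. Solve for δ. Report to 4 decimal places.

δ ≈ 0.6800

Equating present values: 576.37 = 460δ + 570δ².
So 570δ² + 460δ − 576.37 = 0.
δ = (−460 + √(460² + 4·570·576.37)) / (2·570) = (−460 + √1525723.60) / 1140 ≈ 0.6800.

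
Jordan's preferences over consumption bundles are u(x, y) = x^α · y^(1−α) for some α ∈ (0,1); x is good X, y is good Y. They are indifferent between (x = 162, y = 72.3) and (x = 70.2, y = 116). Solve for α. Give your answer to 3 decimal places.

Indifference: 162^α · 72.3^(1−α) = 70.2^α · 116^(1−α).
Taking logs: α·ln 162 + (1−α)·ln 72.3 = α·ln 70.2 + (1−α)·ln 116, i.e. α·0.836248 = (1−α)·0.472766.
Thus α·(1.309014) = 0.472766, so α = 0.472766/1.309014 ≈ 0.361.

α ≈ 0.361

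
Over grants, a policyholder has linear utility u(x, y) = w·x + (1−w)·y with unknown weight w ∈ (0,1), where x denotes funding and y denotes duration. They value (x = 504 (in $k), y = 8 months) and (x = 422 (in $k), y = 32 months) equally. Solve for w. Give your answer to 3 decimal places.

u(504,8) = u(422,32) means w·504 + (1−w)·8 = w·422 + (1−w)·32.
Rearranging, 82·w − 24·(1−w) = 0.
The marginal rate of substitution is 24/82, so w = 24/(82+24) = 0.226.

w = 0.226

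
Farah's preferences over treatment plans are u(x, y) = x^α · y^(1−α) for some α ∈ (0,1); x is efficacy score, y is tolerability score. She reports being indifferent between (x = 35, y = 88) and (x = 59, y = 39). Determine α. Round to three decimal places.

Indifference: 35^α · 88^(1−α) = 59^α · 39^(1−α).
Taking logs: α·ln 35 + (1−α)·ln 88 = α·ln 59 + (1−α)·ln 39, i.e. α·-0.522189 = (1−α)·-0.813775.
So α/(1−α) = (-0.813775)/(-0.522189) = 1.558392, and α = 1.558392/2.558392 ≈ 0.609.

α ≈ 0.609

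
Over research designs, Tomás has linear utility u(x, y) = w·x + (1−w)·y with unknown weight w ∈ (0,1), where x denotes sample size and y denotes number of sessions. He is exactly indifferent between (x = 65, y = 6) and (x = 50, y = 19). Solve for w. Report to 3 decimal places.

Equating utilities: w·65 + (1−w)·6 = w·50 + (1−w)·19.
Rearranging, 15·w − 13·(1−w) = 0.
The marginal rate of substitution is 13/15, so w = 13/(15+13) = 0.464.

w = 0.464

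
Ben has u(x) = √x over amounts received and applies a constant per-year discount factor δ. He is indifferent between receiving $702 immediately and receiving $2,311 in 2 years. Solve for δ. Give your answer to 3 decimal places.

Equating discounted utilities: u(702) = δ^2·u(2311) ⇒ δ^2 = u(702)/u(2311).
With u(x) = √x: δ^2 = √702/√2311 = √(702/2311) = 0.55115.
Taking the square root: δ = 0.55115^(1/2) ≈ 0.742.

δ ≈ 0.742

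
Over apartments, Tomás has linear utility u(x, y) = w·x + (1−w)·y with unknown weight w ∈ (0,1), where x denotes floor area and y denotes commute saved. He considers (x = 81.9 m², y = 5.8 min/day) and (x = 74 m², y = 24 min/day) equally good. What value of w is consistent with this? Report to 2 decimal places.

u(81.9,5.8) = u(74,24) means w·81.9 + (1−w)·5.8 = w·74 + (1−w)·24.
Rearranging, 7.9·w − 18.2·(1−w) = 0.
So w/(1−w) = 18.2/7.9 = 2.3038, giving w = 18.2/(7.9+18.2) = 0.70.

w = 0.70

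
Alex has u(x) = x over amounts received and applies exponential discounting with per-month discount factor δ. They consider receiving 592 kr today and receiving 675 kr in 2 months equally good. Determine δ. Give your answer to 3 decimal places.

Equating discounted utilities: u(592) = δ^2·u(675) ⇒ δ^2 = u(592)/u(675).
With u(x) = x: δ^2 = 592/675 = 0.87704.
Taking the square root: δ = 0.87704^(1/2) ≈ 0.937.

δ ≈ 0.937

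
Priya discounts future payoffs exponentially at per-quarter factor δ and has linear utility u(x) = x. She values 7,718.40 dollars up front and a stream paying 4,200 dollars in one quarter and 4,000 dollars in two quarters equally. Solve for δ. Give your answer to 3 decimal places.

Equating present values: 7718.40 = 4200δ + 4000δ².
That is, 4000δ² + 4200δ − 7718.40 = 0, a quadratic in δ.
δ = (−4200 + √(4200² + 4·4000·7718.40)) / (2·4000) = (−4200 + √141134400.00) / 8000 ≈ 0.960.

δ ≈ 0.960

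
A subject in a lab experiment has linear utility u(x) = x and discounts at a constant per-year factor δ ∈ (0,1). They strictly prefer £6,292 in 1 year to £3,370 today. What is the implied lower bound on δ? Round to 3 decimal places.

δ > 0.536

Under u(x) = x this choice says 3370 < δ·6292.
So δ > 3370/6292 = 0.53560.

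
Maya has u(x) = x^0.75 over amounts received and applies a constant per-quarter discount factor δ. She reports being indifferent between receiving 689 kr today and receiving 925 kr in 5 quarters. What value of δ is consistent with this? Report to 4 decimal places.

δ ≈ 0.9568

The payoff in 5 quarters is discounted by δ^5, so u(689) = δ^5·u(925) and δ^5 = u(689)/u(925).
Since u(x) = x^0.75, δ^5 = (689/925)^0.75 = 0.74486^0.75 = 0.80179.
Hence δ = (0.80179)^(1/5) = 0.956779.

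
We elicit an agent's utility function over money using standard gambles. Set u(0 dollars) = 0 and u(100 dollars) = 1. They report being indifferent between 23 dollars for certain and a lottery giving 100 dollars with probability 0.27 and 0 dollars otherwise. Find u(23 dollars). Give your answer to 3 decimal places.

u(23 dollars) equals the lottery's expected utility: 0.27·1 + 0.73·0 = 0.27.

0.270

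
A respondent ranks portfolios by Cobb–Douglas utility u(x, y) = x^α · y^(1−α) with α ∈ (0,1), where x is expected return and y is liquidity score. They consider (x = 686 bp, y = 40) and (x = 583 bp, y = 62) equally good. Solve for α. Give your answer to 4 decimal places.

α ≈ 0.7293

The Cobb–Douglas utilities coincide, so 686^α·40^(1−α) = 583^α·62^(1−α).
(686/583)^α = (62/40)^(1−α); take logs: α·ln(686/583) = (1−α)·ln(62/40), i.e. α·0.1626904 = (1−α)·0.4382549.
With A = 0.1626904 and B = 0.4382549: α·A = (1−α)·B, so α = B/(A+B) = 0.4382549/0.6009453 ≈ 0.7293.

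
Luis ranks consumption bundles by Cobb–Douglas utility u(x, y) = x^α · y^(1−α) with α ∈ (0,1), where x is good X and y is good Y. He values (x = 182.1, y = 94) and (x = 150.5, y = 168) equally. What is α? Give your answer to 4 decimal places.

α ≈ 0.7529

The Cobb–Douglas utilities coincide, so 182.1^α·94^(1−α) = 150.5^α·168^(1−α).
Taking logs: α·ln 182.1 + (1−α)·ln 94 = α·ln 150.5 + (1−α)·ln 168, i.e. α·0.1905929 = (1−α)·0.5806692.
So α/(1−α) = (0.5806692)/(0.1905929) = 3.0466465, and α = 3.0466465/4.0466465 ≈ 0.7529.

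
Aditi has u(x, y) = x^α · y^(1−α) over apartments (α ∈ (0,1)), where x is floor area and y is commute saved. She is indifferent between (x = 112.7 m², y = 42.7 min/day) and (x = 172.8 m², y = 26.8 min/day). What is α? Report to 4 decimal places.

The Cobb–Douglas utilities coincide, so 112.7^α·42.7^(1−α) = 172.8^α·26.8^(1−α).
Taking logs: α·ln 112.7 + (1−α)·ln 42.7 = α·ln 172.8 + (1−α)·ln 26.8, i.e. α·-0.4274054 = (1−α)·-0.4657970.
With A = -0.4274054 and B = -0.4657970: α·A = (1−α)·B, so α = B/(A+B) = -0.4657970/-0.8932024 ≈ 0.5215.

α ≈ 0.5215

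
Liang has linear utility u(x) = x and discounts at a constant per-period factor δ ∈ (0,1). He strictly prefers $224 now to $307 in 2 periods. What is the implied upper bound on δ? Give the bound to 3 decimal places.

The preference means 224 > δ^2·307.
Dividing by 307: δ^2 < 0.72964. Both sides are positive, so the square root keeps the direction.
δ < (224/307)^(1/2) ≈ 0.854.

δ < 0.854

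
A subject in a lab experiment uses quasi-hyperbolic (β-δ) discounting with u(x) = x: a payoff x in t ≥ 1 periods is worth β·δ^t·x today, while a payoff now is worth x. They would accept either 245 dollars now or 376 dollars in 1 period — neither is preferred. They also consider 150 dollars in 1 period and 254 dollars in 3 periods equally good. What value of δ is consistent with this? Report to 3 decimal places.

δ ≈ 0.768

Both payoffs in the second observation are in the future, so β drops out: δ^1·150 = δ^3·254 ⇒ δ^2 = 150/254 = 0.59055, so δ = 0.76847.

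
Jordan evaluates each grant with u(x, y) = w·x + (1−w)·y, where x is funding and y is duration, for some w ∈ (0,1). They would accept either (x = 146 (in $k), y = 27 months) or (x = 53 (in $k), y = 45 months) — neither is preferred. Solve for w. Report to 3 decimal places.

w = 0.162

Indifference: w·146 + (1−w)·27 = w·53 + (1−w)·45.
Rearranging, 93·w − 18·(1−w) = 0.
Hence w = 18/(93+18) = 18/111 = 0.162.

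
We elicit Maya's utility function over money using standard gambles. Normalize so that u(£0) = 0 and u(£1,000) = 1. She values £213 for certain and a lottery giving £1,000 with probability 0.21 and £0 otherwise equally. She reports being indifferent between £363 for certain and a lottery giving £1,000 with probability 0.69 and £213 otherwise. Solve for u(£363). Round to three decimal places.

0.755

The first gamble pins u(£213): it must equal 0.21·1 + 0.79·0 = 0.21.
Chaining: u(£363) = 0.69·1.00 + 0.31·0.21 = 0.7551.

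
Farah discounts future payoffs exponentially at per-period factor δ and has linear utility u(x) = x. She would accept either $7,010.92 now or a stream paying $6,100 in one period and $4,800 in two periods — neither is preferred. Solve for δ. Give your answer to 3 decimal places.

δ ≈ 0.730

Present value of the stream is 6100·δ + 4800·δ². Indifference gives 6100δ + 4800δ² = 7010.92.
Rearranged: 4800δ² + 6100δ − 7010.92 = 0.
δ = (−6100 + √(6100² + 4·4800·7010.92)) / (2·4800) = (−6100 + √171819664.00) / 9600 ≈ 0.730.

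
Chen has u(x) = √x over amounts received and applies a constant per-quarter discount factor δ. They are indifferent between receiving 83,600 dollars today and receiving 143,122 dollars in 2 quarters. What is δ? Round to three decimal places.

The payoff in 2 quarters is discounted by δ^2, so u(83600) = δ^2·u(143122) and δ^2 = u(83600)/u(143122).
With u(x) = √x: δ^2 = √83600/√143122 = √(83600/143122) = 0.76428.
Hence δ = (0.76428)^(1/2) = 0.87423.

δ ≈ 0.874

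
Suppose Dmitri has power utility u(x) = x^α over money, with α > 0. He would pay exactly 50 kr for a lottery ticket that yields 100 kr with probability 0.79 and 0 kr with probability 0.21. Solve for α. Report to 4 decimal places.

Since u(0) = 0, the lottery's EU is 0.79·100^α.
Equating: 50^α = 0.79·100^α, i.e. 0.5000^α = 0.79.
Taking logs: α·ln(50/100) = ln(0.79), so α = -0.2357223 / -0.6931472 ≈ 0.3401.

α ≈ 0.3401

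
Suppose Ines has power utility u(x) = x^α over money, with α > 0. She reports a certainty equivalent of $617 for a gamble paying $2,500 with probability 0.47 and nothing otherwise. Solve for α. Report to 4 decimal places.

α ≈ 0.5396

EU(lottery) = 0.47·2500^α + 0.53·0 = 0.47·2500^α.
Setting u(617) equal to that: 617^α = 0.47·2500^α ⇒ (617/2500)^α = 0.47.
α = ln(0.47) / ln(617/2500) = -0.7550226/-1.3991770 ≈ 0.5396.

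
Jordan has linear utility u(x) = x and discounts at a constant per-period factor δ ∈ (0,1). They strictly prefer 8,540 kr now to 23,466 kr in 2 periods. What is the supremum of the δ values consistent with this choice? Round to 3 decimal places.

Under u(x) = x this choice says 8540 > δ^2·23466.
So δ^2 < 8540/23466 = 0.36393; taking the square root of both positive sides preserves the inequality.
δ < (8540/23466)^(1/2) ≈ 0.603.

δ < 0.603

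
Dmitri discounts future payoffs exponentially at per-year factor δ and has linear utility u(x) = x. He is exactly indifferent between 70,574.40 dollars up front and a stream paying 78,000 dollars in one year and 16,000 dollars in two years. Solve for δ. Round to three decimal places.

δ ≈ 0.780

The stream is worth 78000δ + 16000δ² today, so 78000δ + 16000δ² = 70574.40.
That is, 16000δ² + 78000δ − 70574.40 = 0, a quadratic in δ.
By the quadratic formula (taking the positive root), δ = (−78000 + √10600761600.00) / 32000 ≈ 0.780.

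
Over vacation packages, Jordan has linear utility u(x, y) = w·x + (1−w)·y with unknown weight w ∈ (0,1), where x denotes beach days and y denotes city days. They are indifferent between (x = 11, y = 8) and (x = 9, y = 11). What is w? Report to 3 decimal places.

Equating utilities: w·11 + (1−w)·8 = w·9 + (1−w)·11.
Collecting terms: w·2 = (1−w)·3.
Hence w = 3/(2+3) = 3/5 = 0.600.

w = 0.600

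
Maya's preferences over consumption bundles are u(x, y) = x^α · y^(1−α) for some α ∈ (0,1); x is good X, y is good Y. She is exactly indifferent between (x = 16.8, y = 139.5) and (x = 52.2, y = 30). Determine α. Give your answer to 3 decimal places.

α ≈ 0.575

The Cobb–Douglas utilities coincide, so 16.8^α·139.5^(1−α) = 52.2^α·30^(1−α).
(16.8/52.2)^α = (30/139.5)^(1−α); take logs: α·ln(16.8/52.2) = (1−α)·ln(30/139.5), i.e. α·-1.133704 = (1−α)·-1.536867.
Thus α·(-2.670571) = -1.536867, so α = -1.536867/-2.670571 ≈ 0.575.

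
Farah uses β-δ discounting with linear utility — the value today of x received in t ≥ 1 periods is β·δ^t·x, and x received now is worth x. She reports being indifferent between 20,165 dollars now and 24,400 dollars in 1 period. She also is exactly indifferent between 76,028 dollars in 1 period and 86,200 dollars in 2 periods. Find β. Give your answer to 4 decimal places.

β ≈ 0.9370

Both payoffs in the second observation are in the future, so β drops out: δ^1·76028 = δ^2·86200 ⇒ δ = 76028/86200 = 0.88200.
Substituting δ into 20165 = β·δ·24400: β = 20165/(21520.687) ≈ 0.9370.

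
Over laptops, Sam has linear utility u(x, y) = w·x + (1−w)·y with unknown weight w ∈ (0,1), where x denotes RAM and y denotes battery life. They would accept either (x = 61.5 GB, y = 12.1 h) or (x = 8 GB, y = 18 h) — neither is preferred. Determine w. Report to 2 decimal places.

Indifference: w·61.5 + (1−w)·12.1 = w·8 + (1−w)·18.
Rearranging, 53.5·w − 5.9·(1−w) = 0.
The marginal rate of substitution is 5.9/53.5, so w = 5.9/(53.5+5.9) = 0.10.

w = 0.10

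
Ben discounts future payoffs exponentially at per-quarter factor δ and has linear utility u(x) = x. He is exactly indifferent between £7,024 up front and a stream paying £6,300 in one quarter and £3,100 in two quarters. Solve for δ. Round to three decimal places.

Present value of the stream is 6300·δ + 3100·δ². Indifference gives 6300δ + 3100δ² = 7024.
Rearranged: 3100δ² + 6300δ − 7024 = 0.
The positive root is δ = [−6300 + √(6300² + 4·3100·7024)] / (2·3100) = (−6300 + 11260.000)/6200 ≈ 0.800.

δ ≈ 0.800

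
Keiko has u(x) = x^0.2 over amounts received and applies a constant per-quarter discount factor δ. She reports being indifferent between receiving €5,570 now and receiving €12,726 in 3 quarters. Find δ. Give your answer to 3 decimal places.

δ ≈ 0.946

Indifference means u(5570) = δ^3 · u(12726), so δ^3 = u(5570)/u(12726).
Since u(x) = x^0.2, δ^3 = (5570/12726)^0.2 = 0.43769^0.2 = 0.84768.
Taking the cube root: δ = 0.84768^(1/3) ≈ 0.946.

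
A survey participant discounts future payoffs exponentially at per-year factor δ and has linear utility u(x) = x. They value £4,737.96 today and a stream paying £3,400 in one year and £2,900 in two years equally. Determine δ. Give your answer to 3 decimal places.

The stream is worth 3400δ + 2900δ² today, so 3400δ + 2900δ² = 4737.96.
Rearranged: 2900δ² + 3400δ − 4737.96 = 0.
By the quadratic formula (taking the positive root), δ = (−3400 + √66520336.00) / 5800 ≈ 0.820.

δ ≈ 0.820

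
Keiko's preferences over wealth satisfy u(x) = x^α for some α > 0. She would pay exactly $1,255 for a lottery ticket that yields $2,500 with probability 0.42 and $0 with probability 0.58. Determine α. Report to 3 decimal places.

α ≈ 1.259

EU(lottery) = 0.42·2500^α + 0.58·0 = 0.42·2500^α.
Setting u(1255) equal to that: 1255^α = 0.42·2500^α ⇒ (1255/2500)^α = 0.42.
Taking logs: α·ln(1255/2500) = ln(0.42), so α = -0.867501 / -0.689155 ≈ 1.259.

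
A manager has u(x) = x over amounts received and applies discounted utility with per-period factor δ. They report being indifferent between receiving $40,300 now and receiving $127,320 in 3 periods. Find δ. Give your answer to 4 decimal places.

δ ≈ 0.6815

The payoff in 3 periods is discounted by δ^3, so u(40300) = δ^3·u(127320) and δ^3 = u(40300)/u(127320).
With u(x) = x: δ^3 = 40300/127320 = 0.31653.
Taking the cube root: δ = 0.31653^(1/3) ≈ 0.6815.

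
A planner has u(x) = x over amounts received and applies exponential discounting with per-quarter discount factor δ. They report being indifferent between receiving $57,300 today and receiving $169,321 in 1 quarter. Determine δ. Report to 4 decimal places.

The payoff in 1 quarter is discounted by δ, so u(57300) = δ·u(169321) and δ = u(57300)/u(169321).
With u(x) = x: δ = 57300/169321 = 0.33841.

δ ≈ 0.3384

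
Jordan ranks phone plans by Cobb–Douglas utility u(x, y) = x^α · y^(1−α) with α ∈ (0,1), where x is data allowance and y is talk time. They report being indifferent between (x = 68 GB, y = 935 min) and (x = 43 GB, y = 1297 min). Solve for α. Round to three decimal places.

α ≈ 0.417

Indifference: 68^α · 935^(1−α) = 43^α · 1297^(1−α).
(68/43)^α = (1297/935)^(1−α); take logs: α·ln(68/43) = (1−α)·ln(1297/935), i.e. α·0.458308 = (1−α)·0.327263.
So α/(1−α) = (0.327263)/(0.458308) = 0.714068, and α = 0.714068/1.714068 ≈ 0.417.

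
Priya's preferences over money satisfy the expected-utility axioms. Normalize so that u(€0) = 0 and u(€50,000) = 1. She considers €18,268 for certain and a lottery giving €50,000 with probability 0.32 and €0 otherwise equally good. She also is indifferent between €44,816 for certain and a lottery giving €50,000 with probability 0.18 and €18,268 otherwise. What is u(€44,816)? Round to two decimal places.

0.44

First, u(€18,268) = 0.32·u(€50,000) + 0.68·u(€0) = 0.32.
The second indifference gives u(€44,816) = 0.18·u(€50,000) + 0.82·u(€18,268) = 0.18·1.00 + 0.82·0.32 = 0.4424.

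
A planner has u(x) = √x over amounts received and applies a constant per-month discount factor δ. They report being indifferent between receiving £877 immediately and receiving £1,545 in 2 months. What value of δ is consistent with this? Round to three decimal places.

δ ≈ 0.868

Equating discounted utilities: u(877) = δ^2·u(1545) ⇒ δ^2 = u(877)/u(1545).
With u(x) = √x: δ^2 = √877/√1545 = √(877/1545) = 0.75342.
So δ = 0.75342^(1/2) ≈ 0.868.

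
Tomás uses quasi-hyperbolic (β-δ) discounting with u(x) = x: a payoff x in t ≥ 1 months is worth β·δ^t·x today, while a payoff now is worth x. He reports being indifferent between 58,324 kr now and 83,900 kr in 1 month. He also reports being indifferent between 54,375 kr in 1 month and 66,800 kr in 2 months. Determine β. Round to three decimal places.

β ≈ 0.854

Both payoffs in the second observation are in the future, so β drops out: δ^1·54375 = δ^2·66800 ⇒ δ = 54375/66800 = 0.81400.
Now use the now-vs-future pair: 58324 = β·δ·83900 gives β = 58324/(0.81400·83900) ≈ 0.854.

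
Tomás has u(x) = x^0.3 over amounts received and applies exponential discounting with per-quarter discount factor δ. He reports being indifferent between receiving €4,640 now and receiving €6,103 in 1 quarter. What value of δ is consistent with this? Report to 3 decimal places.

δ ≈ 0.921

Equating discounted utilities: u(4640) = δ·u(6103) ⇒ δ = u(4640)/u(6103).
With u(x) = x^0.3: δ = 4640^0.3/6103^0.3 = (4640/6103)^0.3 = 0.92107.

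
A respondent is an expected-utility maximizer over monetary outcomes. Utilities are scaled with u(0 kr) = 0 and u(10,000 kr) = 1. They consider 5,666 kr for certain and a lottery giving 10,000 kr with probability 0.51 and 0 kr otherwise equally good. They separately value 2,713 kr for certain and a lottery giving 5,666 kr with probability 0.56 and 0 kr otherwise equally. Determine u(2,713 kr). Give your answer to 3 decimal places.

0.286

The first gamble pins u(5,666 kr): it must equal 0.51·1 + 0.49·0 = 0.51.
Then u(2,713 kr) = 0.56·u(5,666 kr) + 0.44·u(0 kr) = 0.56·0.51 + 0.44·0.00 = 0.2856.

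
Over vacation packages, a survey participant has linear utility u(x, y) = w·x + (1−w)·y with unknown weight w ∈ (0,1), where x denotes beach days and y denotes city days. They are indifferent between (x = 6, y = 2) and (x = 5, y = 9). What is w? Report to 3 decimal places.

u(6,2) = u(5,9) means w·6 + (1−w)·2 = w·5 + (1−w)·9.
w·(6−5) = (1−w)·(9−2), i.e. w·1 = (1−w)·7.
The marginal rate of substitution is 7/1, so w = 7/(1+7) = 0.875.

w = 0.875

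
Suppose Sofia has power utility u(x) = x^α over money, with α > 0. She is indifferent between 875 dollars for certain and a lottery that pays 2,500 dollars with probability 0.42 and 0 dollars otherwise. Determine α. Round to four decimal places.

α ≈ 0.8263

The lottery's expected utility is 0.42·u(2500) + 0.58·u(0) = 0.42·2500^α (since u(0) = 0 for α > 0).
Indifference: 875^α = 0.42·2500^α, so (875/2500)^α = 0.42.
Taking logs: α·ln(875/2500) = ln(0.42), so α = -0.8675006 / -1.0498221 ≈ 0.8263.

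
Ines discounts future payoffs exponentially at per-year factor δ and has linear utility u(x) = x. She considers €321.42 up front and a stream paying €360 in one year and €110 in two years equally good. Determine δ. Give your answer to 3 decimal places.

δ ≈ 0.730

The stream is worth 360δ + 110δ² today, so 360δ + 110δ² = 321.42.
Rearranged: 110δ² + 360δ − 321.42 = 0.
The positive root is δ = [−360 + √(360² + 4·110·321.42)] / (2·110) = (−360 + 520.600)/220 ≈ 0.730.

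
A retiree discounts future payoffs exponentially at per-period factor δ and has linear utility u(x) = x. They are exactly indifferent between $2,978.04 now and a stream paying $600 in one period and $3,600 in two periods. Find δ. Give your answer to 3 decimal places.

δ ≈ 0.830

Equating present values: 2978.04 = 600δ + 3600δ².
That is, 3600δ² + 600δ − 2978.04 = 0, a quadratic in δ.
By the quadratic formula (taking the positive root), δ = (−600 + √43243776.00) / 7200 ≈ 0.830.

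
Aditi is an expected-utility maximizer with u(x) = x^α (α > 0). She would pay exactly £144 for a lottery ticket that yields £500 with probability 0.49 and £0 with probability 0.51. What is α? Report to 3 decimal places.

Since u(0) = 0, the lottery's EU is 0.49·500^α.
Indifference: 144^α = 0.49·500^α, so (144/500)^α = 0.49.
Take logs: α = ln 0.49 / ln(144/500) ≈ 0.57307.

α ≈ 0.573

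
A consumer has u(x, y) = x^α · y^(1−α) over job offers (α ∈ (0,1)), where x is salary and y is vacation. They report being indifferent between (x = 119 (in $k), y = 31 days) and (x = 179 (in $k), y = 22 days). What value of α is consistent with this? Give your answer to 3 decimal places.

Set the two utilities equal: 119^α·31^(1−α) = 179^α·22^(1−α).
Taking logs: α·ln 119 + (1−α)·ln 31 = α·ln 179 + (1−α)·ln 22, i.e. α·-0.408262 = (1−α)·-0.342945.
Thus α·(-0.751207) = -0.342945, so α = -0.342945/-0.751207 ≈ 0.457.

α ≈ 0.457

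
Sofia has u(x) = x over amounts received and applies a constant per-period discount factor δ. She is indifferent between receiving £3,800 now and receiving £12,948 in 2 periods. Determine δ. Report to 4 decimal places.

Indifference means u(3800) = δ^2 · u(12948), so δ^2 = u(3800)/u(12948).
With u(x) = x: δ^2 = 3800/12948 = 0.29348.
Hence δ = (0.29348)^(1/2) = 0.541739.

δ ≈ 0.5417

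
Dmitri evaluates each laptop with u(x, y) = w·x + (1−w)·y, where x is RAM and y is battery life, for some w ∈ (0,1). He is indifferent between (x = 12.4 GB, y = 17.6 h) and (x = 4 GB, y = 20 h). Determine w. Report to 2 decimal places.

u(12.4,17.6) = u(4,20) means w·12.4 + (1−w)·17.6 = w·4 + (1−w)·20.
w·(12.4−4) = (1−w)·(20−17.6), i.e. w·8.4 = (1−w)·2.4.
Hence w = 2.4/(8.4+2.4) = 2.4/10.8 = 0.22.

w = 0.22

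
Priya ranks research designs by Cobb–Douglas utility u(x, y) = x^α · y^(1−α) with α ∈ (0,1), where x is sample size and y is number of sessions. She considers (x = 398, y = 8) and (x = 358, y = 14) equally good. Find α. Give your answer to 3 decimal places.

α ≈ 0.841

Set the two utilities equal: 398^α·8^(1−α) = 358^α·14^(1−α).
Rearrange to (398/358)^α = (14/8)^(1−α) and take logs: α·0.105919 = (1−α)·0.559616.
Thus α·(0.665535) = 0.559616, so α = 0.559616/0.665535 ≈ 0.841.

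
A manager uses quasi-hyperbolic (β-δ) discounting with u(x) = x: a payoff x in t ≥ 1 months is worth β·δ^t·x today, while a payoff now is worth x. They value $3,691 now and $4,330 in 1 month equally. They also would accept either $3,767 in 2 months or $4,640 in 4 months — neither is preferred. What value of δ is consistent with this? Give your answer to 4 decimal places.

Both payoffs in the second observation are in the future, so β drops out: δ^2·3767 = δ^4·4640 ⇒ δ^2 = 3767/4640 = 0.81185, so δ = 0.90103.

δ ≈ 0.9010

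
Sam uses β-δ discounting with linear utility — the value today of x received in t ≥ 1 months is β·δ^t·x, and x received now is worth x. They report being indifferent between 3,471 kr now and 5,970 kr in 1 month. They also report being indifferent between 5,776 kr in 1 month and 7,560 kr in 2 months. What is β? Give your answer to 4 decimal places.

β ≈ 0.7610

Both payoffs in the second observation are in the future, so β drops out: δ^1·5776 = δ^2·7560 ⇒ δ = 5776/7560 = 0.76402.
The first indifference: 3471 = β·δ·5970, so β = 3471/(δ·5970) = 3471/(0.76402·5970) ≈ 0.7610.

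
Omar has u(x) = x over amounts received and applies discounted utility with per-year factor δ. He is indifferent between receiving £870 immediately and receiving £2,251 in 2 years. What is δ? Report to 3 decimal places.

δ ≈ 0.622

The payoff in 2 years is discounted by δ^2, so u(870) = δ^2·u(2251) and δ^2 = u(870)/u(2251).
With u(x) = x: δ^2 = 870/2251 = 0.38649.
Taking the square root: δ = 0.38649^(1/2) ≈ 0.622.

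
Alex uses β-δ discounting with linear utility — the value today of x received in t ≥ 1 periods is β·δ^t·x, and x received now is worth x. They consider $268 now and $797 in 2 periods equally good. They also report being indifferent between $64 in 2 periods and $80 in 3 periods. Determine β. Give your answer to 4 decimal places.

From the later pair, β·δ^2·64 = β·δ^3·80; dividing through, δ = 64/80 = 0.80000.
The first indifference: 268 = β·δ^2·797, so β = 268/(δ^2·797) = 268/(0.64000·797) ≈ 0.5254.

β ≈ 0.5254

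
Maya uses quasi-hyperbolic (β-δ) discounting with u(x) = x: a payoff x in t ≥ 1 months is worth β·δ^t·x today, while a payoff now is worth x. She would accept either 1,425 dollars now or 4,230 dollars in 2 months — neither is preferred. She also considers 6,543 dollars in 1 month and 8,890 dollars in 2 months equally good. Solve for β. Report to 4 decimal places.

β ≈ 0.6219

From the later pair, β·δ^1·6543 = β·δ^2·8890; dividing through, δ = 6543/8890 = 0.73600.
Substituting δ into 1425 = β·δ^2·4230: β = 1425/(2291.346) ≈ 0.6219.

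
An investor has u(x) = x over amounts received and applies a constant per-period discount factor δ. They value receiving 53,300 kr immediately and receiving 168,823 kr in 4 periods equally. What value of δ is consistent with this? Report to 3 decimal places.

δ ≈ 0.750

Indifference means u(53300) = δ^4 · u(168823), so δ^4 = u(53300)/u(168823).
With u(x) = x: δ^4 = 53300/168823 = 0.31572.
So δ = 0.31572^(1/4) ≈ 0.750.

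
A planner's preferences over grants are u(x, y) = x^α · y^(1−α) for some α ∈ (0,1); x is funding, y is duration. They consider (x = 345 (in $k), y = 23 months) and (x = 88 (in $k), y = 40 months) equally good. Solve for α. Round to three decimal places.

Indifference: 345^α · 23^(1−α) = 88^α · 40^(1−α).
Rearrange to (345/88)^α = (40/23)^(1−α) and take logs: α·1.366208 = (1−α)·0.553385.
So α/(1−α) = (0.553385)/(1.366208) = 0.405052, and α = 0.405052/1.405052 ≈ 0.288.

α ≈ 0.288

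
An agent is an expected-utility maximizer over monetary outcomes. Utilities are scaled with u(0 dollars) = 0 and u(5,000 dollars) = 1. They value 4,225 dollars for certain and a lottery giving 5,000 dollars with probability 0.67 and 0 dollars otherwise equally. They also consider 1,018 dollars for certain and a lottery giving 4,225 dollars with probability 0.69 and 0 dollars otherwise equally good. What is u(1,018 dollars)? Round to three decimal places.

From the first indifference, u(4,225 dollars) = 0.67·u(5,000 dollars) + 0.33·u(0 dollars) = 0.67·1 + 0.33·0 = 0.67.
Chaining: u(1,018 dollars) = 0.69·0.67 + 0.31·0.00 = 0.4623.

0.462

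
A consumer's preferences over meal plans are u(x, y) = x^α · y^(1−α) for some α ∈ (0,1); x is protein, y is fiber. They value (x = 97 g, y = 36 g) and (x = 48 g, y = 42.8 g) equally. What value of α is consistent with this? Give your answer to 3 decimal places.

Set the two utilities equal: 97^α·36^(1−α) = 48^α·42.8^(1−α).
(97/48)^α = (42.8/36)^(1−α); take logs: α·ln(97/48) = (1−α)·ln(42.8/36), i.e. α·0.703510 = (1−α)·0.173019.
Thus α·(0.876529) = 0.173019, so α = 0.173019/0.876529 ≈ 0.197.

α ≈ 0.197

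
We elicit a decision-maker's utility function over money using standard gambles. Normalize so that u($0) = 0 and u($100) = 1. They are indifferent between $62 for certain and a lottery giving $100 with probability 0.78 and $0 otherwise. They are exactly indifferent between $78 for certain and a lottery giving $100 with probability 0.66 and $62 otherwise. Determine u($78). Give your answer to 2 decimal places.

The first gamble pins u($62): it must equal 0.78·1 + 0.22·0 = 0.78.
The second indifference gives u($78) = 0.66·u($100) + 0.34·u($62) = 0.66·1.00 + 0.34·0.78 = 0.9252.

0.93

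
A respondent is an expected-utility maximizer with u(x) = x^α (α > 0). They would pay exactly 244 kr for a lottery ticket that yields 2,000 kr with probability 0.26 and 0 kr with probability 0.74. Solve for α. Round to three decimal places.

α ≈ 0.640

Since u(0) = 0, the lottery's EU is 0.26·2000^α.
Setting u(244) equal to that: 244^α = 0.26·2000^α ⇒ (244/2000)^α = 0.26.
α = ln(0.26) / ln(244/2000) = -1.347074/-2.103734 ≈ 0.640.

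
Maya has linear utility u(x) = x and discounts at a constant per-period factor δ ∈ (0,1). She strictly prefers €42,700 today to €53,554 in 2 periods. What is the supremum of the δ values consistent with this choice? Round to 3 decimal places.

δ < 0.893

Under u(x) = x this choice says 42700 > δ^2·53554.
So δ^2 < 42700/53554 = 0.79733; taking the square root of both positive sides preserves the inequality.
δ < (42700/53554)^(1/2) ≈ 0.893.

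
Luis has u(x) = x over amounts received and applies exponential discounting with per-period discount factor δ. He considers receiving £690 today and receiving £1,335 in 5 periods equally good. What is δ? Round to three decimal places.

δ ≈ 0.876

Indifference means u(690) = δ^5 · u(1335), so δ^5 = u(690)/u(1335).
With u(x) = x: δ^5 = 690/1335 = 0.51685.
Hence δ = (0.51685)^(1/5) = 0.87634.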